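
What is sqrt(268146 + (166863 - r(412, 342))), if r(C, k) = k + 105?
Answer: sqrt(434562) ≈ 659.21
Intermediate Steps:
r(C, k) = 105 + k
sqrt(268146 + (166863 - r(412, 342))) = sqrt(268146 + (166863 - (105 + 342))) = sqrt(268146 + (166863 - 1*447)) = sqrt(268146 + (166863 - 447)) = sqrt(268146 + 166416) = sqrt(434562)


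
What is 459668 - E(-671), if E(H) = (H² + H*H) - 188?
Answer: -440626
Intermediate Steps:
E(H) = -188 + 2*H² (E(H) = (H² + H²) - 188 = 2*H² - 188 = -188 + 2*H²)
459668 - E(-671) = 459668 - (-188 + 2*(-671)²) = 459668 - (-188 + 2*450241) = 459668 - (-188 + 900482) = 459668 - 1*900294 = 459668 - 900294 = -440626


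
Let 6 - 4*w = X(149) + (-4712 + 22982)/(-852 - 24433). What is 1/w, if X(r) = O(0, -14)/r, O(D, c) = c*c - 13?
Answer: 3013972/4139973 ≈ 0.72802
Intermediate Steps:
O(D, c) = -13 + c² (O(D, c) = c² - 13 = -13 + c²)
X(r) = 183/r (X(r) = (-13 + (-14)²)/r = (-13 + 196)/r = 183/r)
w = 4139973/3013972 (w = 3/2 - (183/149 + (-4712 + 22982)/(-852 - 24433))/4 = 3/2 - (183*(1/149) + 18270/(-25285))/4 = 3/2 - (183/149 + 18270*(-1/25285))/4 = 3/2 - (183/149 - 3654/5057)/4 = 3/2 - ¼*380985/753493 = 3/2 - 380985/3013972 = 4139973/3013972 ≈ 1.3736)
1/w = 1/(4139973/3013972) = 3013972/4139973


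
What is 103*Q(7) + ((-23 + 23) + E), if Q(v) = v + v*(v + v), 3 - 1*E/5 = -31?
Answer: 10985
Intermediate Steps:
E = 170 (E = 15 - 5*(-31) = 15 + 155 = 170)
Q(v) = v + 2*v² (Q(v) = v + v*(2*v) = v + 2*v²)
103*Q(7) + ((-23 + 23) + E) = 103*(7*(1 + 2*7)) + ((-23 + 23) + 170) = 103*(7*(1 + 14)) + (0 + 170) = 103*(7*15) + 170 = 103*105 + 170 = 10815 + 170 = 10985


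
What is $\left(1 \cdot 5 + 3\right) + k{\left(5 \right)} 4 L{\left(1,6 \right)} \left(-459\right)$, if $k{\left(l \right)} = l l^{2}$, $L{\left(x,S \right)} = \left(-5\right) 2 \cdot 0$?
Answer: $8$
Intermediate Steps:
$L{\left(x,S \right)} = 0$ ($L{\left(x,S \right)} = \left(-10\right) 0 = 0$)
$k{\left(l \right)} = l^{3}$
$\left(1 \cdot 5 + 3\right) + k{\left(5 \right)} 4 L{\left(1,6 \right)} \left(-459\right) = \left(1 \cdot 5 + 3\right) + 5^{3} \cdot 4 \cdot 0 \left(-459\right) = \left(5 + 3\right) + 125 \cdot 4 \cdot 0 \left(-459\right) = 8 + 500 \cdot 0 \left(-459\right) = 8 + 0 \left(-459\right) = 8 + 0 = 8$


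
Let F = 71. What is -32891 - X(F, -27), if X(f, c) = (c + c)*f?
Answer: -29057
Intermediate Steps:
X(f, c) = 2*c*f (X(f, c) = (2*c)*f = 2*c*f)
-32891 - X(F, -27) = -32891 - 2*(-27)*71 = -32891 - 1*(-3834) = -32891 + 3834 = -29057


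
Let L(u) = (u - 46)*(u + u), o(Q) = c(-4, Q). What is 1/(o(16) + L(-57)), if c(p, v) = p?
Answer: 1/11738 ≈ 8.5193e-5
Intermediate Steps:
o(Q) = -4
L(u) = 2*u*(-46 + u) (L(u) = (-46 + u)*(2*u) = 2*u*(-46 + u))
1/(o(16) + L(-57)) = 1/(-4 + 2*(-57)*(-46 - 57)) = 1/(-4 + 2*(-57)*(-103)) = 1/(-4 + 11742) = 1/11738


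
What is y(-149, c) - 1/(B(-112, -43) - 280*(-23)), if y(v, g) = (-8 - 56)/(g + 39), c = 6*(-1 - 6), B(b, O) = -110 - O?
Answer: 407869/19119 ≈ 21.333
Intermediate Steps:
c = -42 (c = 6*(-7) = -42)
y(v, g) = -64/(39 + g)
y(-149, c) - 1/(B(-112, -43) - 280*(-23)) = -64/(39 - 42) - 1/((-110 - 1*(-43)) - 280*(-23)) = -64/(-3) - 1/((-110 + 43) + 6440) = -64*(-⅓) - 1/(-67 + 6440) = 64/3 - 1/6373 = 407869/19119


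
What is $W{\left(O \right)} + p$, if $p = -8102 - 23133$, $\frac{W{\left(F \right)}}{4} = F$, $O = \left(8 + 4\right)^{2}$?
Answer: $-30659$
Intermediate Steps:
$O = 144$ ($O = 12^{2} = 144$)
$W{\left(F \right)} = 4 F$
$p = -31235$
$W{\left(O \right)} + p = 4 \cdot 144 - 31235 = 576 - 31235 = -30659$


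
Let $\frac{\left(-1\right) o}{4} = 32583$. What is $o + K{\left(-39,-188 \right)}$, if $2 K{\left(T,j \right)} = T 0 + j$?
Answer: $-130426$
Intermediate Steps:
$o = -130332$ ($o = \left(-4\right) 32583 = -130332$)
$K{\left(T,j \right)} = \frac{j}{2}$ ($K{\left(T,j \right)} = \frac{T 0 + j}{2} = \frac{0 + j}{2} = \frac{j}{2}$)
$o + K{\left(-39,-188 \right)} = -130332 + \frac{1}{2} \left(-188\right) = -130332 - 94 = -130426$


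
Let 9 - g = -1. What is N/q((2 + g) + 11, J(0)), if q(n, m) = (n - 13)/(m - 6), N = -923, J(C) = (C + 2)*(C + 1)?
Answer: 1846/5 ≈ 369.20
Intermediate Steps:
g = 10 (g = 9 - 1*(-1) = 9 + 1 = 10)
J(C) = (1 + C)*(2 + C) (J(C) = (2 + C)*(1 + C) = (1 + C)*(2 + C))
q(n, m) = (-13 + n)/(-6 + m)
N/q((2 + g) + 11, J(0)) = -923*(-6 + (2 + 0² + 3*0))/(-13 + ((2 + 10) + 11)) = -923*(-6 + (2 + 0 + 0))/(-13 + (12 + 11)) = -923*(-6 + 2)/(-13 + 23) = -923/(10/(-4)) = -923/((-¼*10)) = -923/(-5/2) = -923*(-⅖) = 1846/5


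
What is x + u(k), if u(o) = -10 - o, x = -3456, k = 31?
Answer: -3497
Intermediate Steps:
x + u(k) = -3456 + (-10 - 1*31) = -3456 + (-10 - 31) = -3456 - 41 = -3497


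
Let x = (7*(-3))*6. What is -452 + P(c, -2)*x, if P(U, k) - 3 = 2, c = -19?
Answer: -1082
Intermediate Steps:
P(U, k) = 5 (P(U, k) = 3 + 2 = 5)
x = -126 (x = -21*6 = -126)
-452 + P(c, -2)*x = -452 + 5*(-126) = -452 - 630 = -1082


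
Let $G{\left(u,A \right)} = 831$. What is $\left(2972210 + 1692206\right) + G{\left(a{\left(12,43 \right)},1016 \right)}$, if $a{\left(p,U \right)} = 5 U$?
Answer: $4665247$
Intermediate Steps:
$\left(2972210 + 1692206\right) + G{\left(a{\left(12,43 \right)},1016 \right)} = \left(2972210 + 1692206\right) + 831 = 4664416 + 831 = 4665247$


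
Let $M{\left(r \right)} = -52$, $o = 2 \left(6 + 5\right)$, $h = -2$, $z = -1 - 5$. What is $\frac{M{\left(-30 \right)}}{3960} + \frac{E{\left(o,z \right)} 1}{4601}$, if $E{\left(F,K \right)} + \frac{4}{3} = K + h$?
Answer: $- \frac{69053}{4554990} \approx -0.01516$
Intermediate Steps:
$z = -6$
$o = 22$ ($o = 2 \cdot 11 = 22$)
$E{\left(F,K \right)} = - \frac{10}{3} + K$ ($E{\left(F,K \right)} = - \frac{4}{3} + \left(K - 2\right) = - \frac{4}{3} + \left(-2 + K\right) = - \frac{10}{3} + K$)
$\frac{M{\left(-30 \right)}}{3960} + \frac{E{\left(o,z \right)} 1}{4601} = - \frac{52}{3960} + \frac{\left(- \frac{10}{3} - 6\right) 1}{4601} = \left(-52\right) \frac{1}{3960} + \left(- \frac{28}{3}\right) 1 \cdot \frac{1}{4601} = - \frac{13}{990} - \frac{28}{13803} = - \frac{69053}{4554990}$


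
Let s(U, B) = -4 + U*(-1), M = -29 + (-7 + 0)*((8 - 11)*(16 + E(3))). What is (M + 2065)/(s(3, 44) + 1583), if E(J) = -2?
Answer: 1165/788 ≈ 1.4784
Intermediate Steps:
M = 265 (M = -29 + (-7 + 0)*((8 - 11)*(16 - 2)) = -29 - (-21)*14 = -29 - 7*(-42) = -29 + 294 = 265)
s(U, B) = -4 - U
(M + 2065)/(s(3, 44) + 1583) = (265 + 2065)/((-4 - 1*3) + 1583) = 2330/((-4 - 3) + 1583) = 2330/(-7 + 1583) = 2330/1576 = 2330*(1/1576) = 1165/788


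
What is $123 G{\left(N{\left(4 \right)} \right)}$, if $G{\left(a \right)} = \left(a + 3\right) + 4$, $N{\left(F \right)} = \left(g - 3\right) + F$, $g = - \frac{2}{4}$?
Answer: $\frac{1845}{2} \approx 922.5$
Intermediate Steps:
$g = - \frac{1}{2}$ ($g = \left(-2\right) \frac{1}{4} = - \frac{1}{2} \approx -0.5$)
$N{\left(F \right)} = - \frac{7}{2} + F$ ($N{\left(F \right)} = \left(- \frac{1}{2} - 3\right) + F = - \frac{7}{2} + F$)
$G{\left(a \right)} = 7 + a$ ($G{\left(a \right)} = \left(3 + a\right) + 4 = 7 + a$)
$123 G{\left(N{\left(4 \right)} \right)} = 123 \left(7 + \left(- \frac{7}{2} + 4\right)\right) = 123 \left(7 + \frac{1}{2}\right) = 123 \cdot \frac{15}{2} = \frac{1845}{2}$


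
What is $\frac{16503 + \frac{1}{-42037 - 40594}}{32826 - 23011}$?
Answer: $\frac{1363659392}{811023265} \approx 1.6814$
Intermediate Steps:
$\frac{16503 + \frac{1}{-42037 - 40594}}{32826 - 23011} = \frac{16503 + \frac{1}{-82631}}{9815} = \left(16503 - \frac{1}{82631}\right) \frac{1}{9815} = \frac{1363659392}{82631} \cdot \frac{1}{9815} = \frac{1363659392}{811023265}$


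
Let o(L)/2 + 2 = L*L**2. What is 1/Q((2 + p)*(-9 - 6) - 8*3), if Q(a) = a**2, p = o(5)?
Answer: 1/14017536 ≈ 7.1339e-8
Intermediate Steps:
o(L) = -4 + 2*L**3 (o(L) = -4 + 2*(L*L**2) = -4 + 2*L**3)
p = 246 (p = -4 + 2*5**3 = -4 + 2*125 = -4 + 250 = 246)
1/Q((2 + p)*(-9 - 6) - 8*3) = 1/(((2 + 246)*(-9 - 6) - 8*3)**2) = 1/((248*(-15) - 24)**2) = 1/((-3720 - 24)**2) = 1/((-3744)**2) = 1/14017536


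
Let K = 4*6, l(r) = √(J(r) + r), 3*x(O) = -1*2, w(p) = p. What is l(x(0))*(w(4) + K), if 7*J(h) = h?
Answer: 16*I*√21/3 ≈ 24.44*I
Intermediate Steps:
x(O) = -⅔ (x(O) = (-1*2)/3 = (⅓)*(-2) = -⅔)
J(h) = h/7
l(r) = 2*√14*√r/7 (l(r) = √(r/7 + r) = √(8*r/7) = 2*√14*√r/7)
K = 24
l(x(0))*(w(4) + K) = (2*√14*√(-⅔)/7)*(4 + 24) = (2*√14*(I*√6/3)/7)*28 = (4*I*√21/21)*28 = 16*I*√21/3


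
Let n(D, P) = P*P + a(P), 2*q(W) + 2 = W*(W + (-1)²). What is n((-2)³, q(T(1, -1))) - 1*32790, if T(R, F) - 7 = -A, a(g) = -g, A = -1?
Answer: -31600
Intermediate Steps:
T(R, F) = 8 (T(R, F) = 7 - 1*(-1) = 7 + 1 = 8)
q(W) = -1 + W*(1 + W)/2 (q(W) = -1 + (W*(W + (-1)²))/2 = -1 + (W*(W + 1))/2 = -1 + (W*(1 + W))/2 = -1 + W*(1 + W)/2)
n(D, P) = P² - P (n(D, P) = P*P - P = P² - P)
n((-2)³, q(T(1, -1))) - 1*32790 = (-1 + (½)*8 + (½)*8²)*(-1 + (-1 + (½)*8 + (½)*8²)) - 1*32790 = (-1 + 4 + (½)*64)*(-1 + (-1 + 4 + (½)*64)) - 32790 = (-1 + 4 + 32)*(-1 + (-1 + 4 + 32)) - 32790 = 35*(-1 + 35) - 32790 = 35*34 - 32790 = 1190 - 32790 = -31600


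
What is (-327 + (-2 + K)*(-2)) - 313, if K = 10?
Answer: -656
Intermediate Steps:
(-327 + (-2 + K)*(-2)) - 313 = (-327 + (-2 + 10)*(-2)) - 313 = (-327 + 8*(-2)) - 313 = (-327 - 16) - 313 = -343 - 313 = -656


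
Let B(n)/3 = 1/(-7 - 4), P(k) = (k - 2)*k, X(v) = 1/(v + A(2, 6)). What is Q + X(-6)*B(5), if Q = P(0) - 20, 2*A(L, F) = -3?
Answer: -1098/55 ≈ -19.964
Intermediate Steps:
A(L, F) = -3/2 (A(L, F) = (½)*(-3) = -3/2)
X(v) = 1/(-3/2 + v) (X(v) = 1/(v - 3/2) = 1/(-3/2 + v))
P(k) = k*(-2 + k) (P(k) = (-2 + k)*k = k*(-2 + k))
Q = -20 (Q = 0*(-2 + 0) - 20 = 0*(-2) - 20 = 0 - 20 = -20)
B(n) = -3/11 (B(n) = 3/(-7 - 4) = 3/(-11) = 3*(-1/11) = -3/11)
Q + X(-6)*B(5) = -20 + (2/(-3 + 2*(-6)))*(-3/11) = -20 + (2/(-3 - 12))*(-3/11) = -20 + (2/(-15))*(-3/11) = -20 + (2*(-1/15))*(-3/11) = -20 - 2/15*(-3/11) = -20 + 2/55 = -1098/55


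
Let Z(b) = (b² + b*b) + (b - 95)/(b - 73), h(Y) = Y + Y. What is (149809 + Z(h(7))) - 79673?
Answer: 4161233/59 ≈ 70529.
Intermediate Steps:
h(Y) = 2*Y
Z(b) = 2*b² + (-95 + b)/(-73 + b) (Z(b) = (b² + b²) + (-95 + b)/(-73 + b) = 2*b² + (-95 + b)/(-73 + b))
(149809 + Z(h(7))) - 79673 = (149809 + (-95 + 2*7 - 146*(2*7)² + 2*(2*7)³)/(-73 + 2*7)) - 79673 = (149809 + (-95 + 14 - 146*14² + 2*14³)/(-73 + 14)) - 79673 = (149809 + (-95 + 14 - 146*196 + 2*2744)/(-59)) - 79673 = (149809 - (-95 + 14 - 28616 + 5488)/59) - 79673 = (149809 - 1/59*(-23209)) - 79673 = (149809 + 23209/59) - 79673 = 8861940/59 - 79673 = 4161233/59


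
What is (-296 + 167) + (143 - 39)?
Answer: -25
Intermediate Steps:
(-296 + 167) + (143 - 39) = -129 + 104 = -25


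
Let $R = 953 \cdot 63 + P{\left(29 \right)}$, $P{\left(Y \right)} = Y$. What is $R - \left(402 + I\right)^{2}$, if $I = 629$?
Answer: $-1002893$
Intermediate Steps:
$R = 60068$ ($R = 953 \cdot 63 + 29 = 60039 + 29 = 60068$)
$R - \left(402 + I\right)^{2} = 60068 - \left(402 + 629\right)^{2} = 60068 - 1031^{2} = 60068 - 1062961 = -1002893$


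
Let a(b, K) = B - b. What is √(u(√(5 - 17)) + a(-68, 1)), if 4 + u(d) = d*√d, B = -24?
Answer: √(40 + 2*√2*3^(¾)*I^(3/2)) ≈ 5.9655 + 0.38212*I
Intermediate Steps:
u(d) = -4 + d^(3/2) (u(d) = -4 + d*√d = -4 + d^(3/2))
a(b, K) = -24 - b
√(u(√(5 - 17)) + a(-68, 1)) = √((-4 + (√(5 - 17))^(3/2)) + (-24 - 1*(-68))) = √((-4 + (√(-12))^(3/2)) + (-24 + 68)) = √((-4 + (2*I*√3)^(3/2)) + 44) = √((-4 + 2*√2*3^(¾)*I^(3/2)) + 44) = √(40 + 2*√2*3^(¾)*I^(3/2))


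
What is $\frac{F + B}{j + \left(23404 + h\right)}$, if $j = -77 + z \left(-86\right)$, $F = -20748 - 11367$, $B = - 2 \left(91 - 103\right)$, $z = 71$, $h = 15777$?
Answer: $- \frac{32091}{32998} \approx -0.97251$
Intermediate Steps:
$B = 24$ ($B = \left(-2\right) \left(-12\right) = 24$)
$F = -32115$ ($F = -20748 - 11367 = -32115$)
$j = -6183$ ($j = -77 + 71 \left(-86\right) = -77 - 6106 = -6183$)
$\frac{F + B}{j + \left(23404 + h\right)} = \frac{-32115 + 24}{-6183 + \left(23404 + 15777\right)} = - \frac{32091}{-6183 + 39181} = - \frac{32091}{32998}$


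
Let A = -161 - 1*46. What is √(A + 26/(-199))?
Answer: I*√8202581/199 ≈ 14.392*I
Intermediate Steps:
A = -207 (A = -161 - 46 = -207)
√(A + 26/(-199)) = √(-207 + 26/(-199)) = √(-207 + 26*(-1/199)) = √(-207 - 26/199) = √(-41219/199) = I*√8202581/199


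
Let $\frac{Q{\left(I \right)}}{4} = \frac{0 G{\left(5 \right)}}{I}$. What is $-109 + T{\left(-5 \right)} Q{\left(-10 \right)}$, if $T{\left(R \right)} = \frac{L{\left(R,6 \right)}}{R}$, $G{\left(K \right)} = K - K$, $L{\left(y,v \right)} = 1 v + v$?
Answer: $-109$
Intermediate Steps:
$L{\left(y,v \right)} = 2 v$ ($L{\left(y,v \right)} = v + v = 2 v$)
$G{\left(K \right)} = 0$
$T{\left(R \right)} = \frac{12}{R}$ ($T{\left(R \right)} = \frac{2 \cdot 6}{R} = \frac{12}{R}$)
$Q{\left(I \right)} = 0$ ($Q{\left(I \right)} = 4 \frac{0 \cdot 0}{I} = 4 \frac{0}{I} = 4 \cdot 0 = 0$)
$-109 + T{\left(-5 \right)} Q{\left(-10 \right)} = -109 + \frac{12}{-5} \cdot 0 = -109 + 12 \left(- \frac{1}{5}\right) 0 = -109 - 0 = -109 + 0 = -109$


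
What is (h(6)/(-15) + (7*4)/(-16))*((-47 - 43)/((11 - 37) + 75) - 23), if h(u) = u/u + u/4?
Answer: 27991/588 ≈ 47.604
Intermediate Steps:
h(u) = 1 + u/4 (h(u) = 1 + u*(¼) = 1 + u/4)
(h(6)/(-15) + (7*4)/(-16))*((-47 - 43)/((11 - 37) + 75) - 23) = ((1 + (¼)*6)/(-15) + (7*4)/(-16))*((-47 - 43)/((11 - 37) + 75) - 23) = ((1 + 3/2)*(-1/15) + 28*(-1/16))*(-90/(-26 + 75) - 23) = ((5/2)*(-1/15) - 7/4)*(-90/49 - 23) = (-⅙ - 7/4)*(-90*1/49 - 23) = -23*(-90/49 - 23)/12 = -23/12*(-1217/49) = 27991/588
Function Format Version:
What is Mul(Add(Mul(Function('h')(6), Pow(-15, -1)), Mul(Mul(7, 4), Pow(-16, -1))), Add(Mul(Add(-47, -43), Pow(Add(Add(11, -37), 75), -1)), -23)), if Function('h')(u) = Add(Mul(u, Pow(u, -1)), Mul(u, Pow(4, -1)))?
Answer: Rational(27991, 588) ≈ 47.604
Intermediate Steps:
Function('h')(u) = Add(1, Mul(Rational(1, 4), u)) (Function('h')(u) = Add(1, Mul(u, Rational(1, 4))) = Add(1, Mul(Rational(1, 4), u)))
Mul(Add(Mul(Function('h')(6), Pow(-15, -1)), Mul(Mul(7, 4), Pow(-16, -1))), Add(Mul(Add(-47, -43), Pow(Add(Add(11, -37), 75), -1)), -23)) = Mul(Add(Mul(Add(1, Mul(Rational(1, 4), 6)), Pow(-15, -1)), Mul(Mul(7, 4), Pow(-16, -1))), Add(Mul(Add(-47, -43), Pow(Add(Add(11, -37), 75), -1)), -23)) = Mul(Add(Mul(Add(1, Rational(3, 2)), Rational(-1, 15)), Mul(28, Rational(-1, 16))), Add(Mul(-90, Pow(Add(-26, 75), -1)), -23)) = Mul(Add(Mul(Rational(5, 2), Rational(-1, 15)), Rational(-7, 4)), Add(Mul(-90, Pow(49, -1)), -23)) = Mul(Add(Rational(-1, 6), Rational(-7, 4)), Add(Mul(-90, Rational(1, 49)), -23)) = Mul(Rational(-23, 12), Add(Rational(-90, 49), -23)) = Mul(Rational(-23, 12), Rational(-1217, 49)) = Rational(27991, 588)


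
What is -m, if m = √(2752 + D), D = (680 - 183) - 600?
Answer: -√2649 ≈ -51.468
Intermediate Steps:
D = -103 (D = 497 - 600 = -103)
m = √2649 (m = √(2752 - 103) = √2649 ≈ 51.468)
-m = -√2649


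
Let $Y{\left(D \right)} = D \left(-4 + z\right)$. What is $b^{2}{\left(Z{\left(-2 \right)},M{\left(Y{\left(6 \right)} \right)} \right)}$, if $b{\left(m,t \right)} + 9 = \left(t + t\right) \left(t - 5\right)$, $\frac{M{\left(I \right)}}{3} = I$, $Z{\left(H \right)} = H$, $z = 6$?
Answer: $4941729$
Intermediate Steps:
$Y{\left(D \right)} = 2 D$ ($Y{\left(D \right)} = D \left(-4 + 6\right) = D 2 = 2 D$)
$M{\left(I \right)} = 3 I$
$b{\left(m,t \right)} = -9 + 2 t \left(-5 + t\right)$ ($b{\left(m,t \right)} = -9 + \left(t + t\right) \left(t - 5\right) = -9 + 2 t \left(-5 + t\right)$)
$b^{2}{\left(Z{\left(-2 \right)},M{\left(Y{\left(6 \right)} \right)} \right)} = \left(-9 - 10 \cdot 3 \cdot 2 \cdot 6 + 2 \left(3 \cdot 2 \cdot 6\right)^{2}\right)^{2} = \left(-9 - 10 \cdot 3 \cdot 12 + 2 \left(3 \cdot 12\right)^{2}\right)^{2} = \left(-9 - 360 + 2 \cdot 36^{2}\right)^{2} = \left(-9 - 360 + 2 \cdot 1296\right)^{2} = \left(-9 - 360 + 2592\right)^{2} = 2223^{2} = 4941729$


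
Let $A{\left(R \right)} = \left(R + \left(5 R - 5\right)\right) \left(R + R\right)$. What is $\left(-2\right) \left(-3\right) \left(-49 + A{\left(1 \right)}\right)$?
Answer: $-282$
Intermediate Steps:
$A{\left(R \right)} = 2 R \left(-5 + 6 R\right)$ ($A{\left(R \right)} = \left(R + \left(-5 + 5 R\right)\right) 2 R = \left(-5 + 6 R\right) 2 R = 2 R \left(-5 + 6 R\right)$)
$\left(-2\right) \left(-3\right) \left(-49 + A{\left(1 \right)}\right) = \left(-2\right) \left(-3\right) \left(-49 + 2 \cdot 1 \left(-5 + 6 \cdot 1\right)\right) = 6 \left(-49 + 2 \cdot 1 \left(-5 + 6\right)\right) = 6 \left(-49 + 2 \cdot 1 \cdot 1\right) = 6 \left(-49 + 2\right) = 6 \left(-47\right) = -282$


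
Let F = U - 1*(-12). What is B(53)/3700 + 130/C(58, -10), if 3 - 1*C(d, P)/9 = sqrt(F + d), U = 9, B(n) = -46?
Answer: -24533/38850 - 13*sqrt(79)/63 ≈ -2.4656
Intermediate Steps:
F = 21 (F = 9 - 1*(-12) = 9 + 12 = 21)
C(d, P) = 27 - 9*sqrt(21 + d)
B(53)/3700 + 130/C(58, -10) = -46/3700 + 130/(27 - 9*sqrt(21 + 58)) = -46*1/3700 + 130/(27 - 9*sqrt(79)) = -23/1850 + 130/(27 - 9*sqrt(79))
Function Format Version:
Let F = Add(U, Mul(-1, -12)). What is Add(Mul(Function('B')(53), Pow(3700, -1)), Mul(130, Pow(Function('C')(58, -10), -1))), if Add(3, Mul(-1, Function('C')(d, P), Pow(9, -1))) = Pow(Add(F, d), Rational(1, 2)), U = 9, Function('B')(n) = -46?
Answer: Add(Rational(-24533, 38850), Mul(Rational(-13, 63), Pow(79, Rational(1, 2)))) ≈ -2.4656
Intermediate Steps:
F = 21 (F = Add(9, Mul(-1, -12)) = Add(9, 12) = 21)
Function('C')(d, P) = Add(27, Mul(-9, Pow(Add(21, d), Rational(1, 2))))
Add(Mul(Function('B')(53), Pow(3700, -1)), Mul(130, Pow(Function('C')(58, -10), -1))) = Add(Mul(-46, Pow(3700, -1)), Mul(130, Pow(Add(27, Mul(-9, Pow(Add(21, 58), Rational(1, 2)))), -1))) = Add(Mul(-46, Rational(1, 3700)), Mul(130, Pow(Add(27, Mul(-9, Pow(79, Rational(1, 2)))), -1))) = Add(Rational(-23, 1850), Mul(130, Pow(Add(27, Mul(-9, Pow(79, Rational(1, 2)))), -1)))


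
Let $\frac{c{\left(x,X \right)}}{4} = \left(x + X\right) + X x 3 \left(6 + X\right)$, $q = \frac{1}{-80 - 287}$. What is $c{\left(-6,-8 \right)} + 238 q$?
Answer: $- \frac{443574}{367} \approx -1208.6$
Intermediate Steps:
$q = - \frac{1}{367}$ ($q = \frac{1}{-367} = - \frac{1}{367} \approx -0.0027248$)
$c{\left(x,X \right)} = 4 X + 4 x + 12 X x \left(6 + X\right)$ ($c{\left(x,X \right)} = 4 \left(\left(x + X\right) + X x 3 \left(6 + X\right)\right) = 4 \left(\left(X + x\right) + 3 X x \left(6 + X\right)\right) = 4 \left(X + x + 3 X x \left(6 + X\right)\right) = 4 X + 4 x + 12 X x \left(6 + X\right)$)
$c{\left(-6,-8 \right)} + 238 q = \left(4 \left(-8\right) + 4 \left(-6\right) + 12 \left(-6\right) \left(-8\right)^{2} + 72 \left(-8\right) \left(-6\right)\right) + 238 \left(- \frac{1}{367}\right) = \left(-32 - 24 + 12 \left(-6\right) 64 + 3456\right) - \frac{238}{367} = \left(-32 - 24 - 4608 + 3456\right) - \frac{238}{367} = -1208 - \frac{238}{367} = - \frac{443574}{367}$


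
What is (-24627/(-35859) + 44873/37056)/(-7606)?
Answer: -840559673/3368928379008 ≈ -0.00024950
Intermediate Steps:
(-24627/(-35859) + 44873/37056)/(-7606) = (-24627*(-1/35859) + 44873*(1/37056))*(-1/7606) = (8209/11953 + 44873/37056)*(-1/7606) = (840559673/442930368)*(-1/7606) = -840559673/3368928379008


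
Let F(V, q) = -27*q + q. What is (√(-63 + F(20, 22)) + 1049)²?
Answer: (1049 + I*√635)² ≈ 1.0998e+6 + 52868.0*I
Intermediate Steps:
F(V, q) = -26*q
(√(-63 + F(20, 22)) + 1049)² = (√(-63 - 26*22) + 1049)² = (√(-63 - 572) + 1049)² = (√(-635) + 1049)² = (I*√635 + 1049)² = (1049 + I*√635)²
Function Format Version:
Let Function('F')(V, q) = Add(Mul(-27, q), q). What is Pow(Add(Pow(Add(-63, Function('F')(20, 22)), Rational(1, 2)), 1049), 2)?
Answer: Pow(Add(1049, Mul(I, Pow(635, Rational(1, 2)))), 2) ≈ Add(1.0998e+6, Mul(52868., I))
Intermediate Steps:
Function('F')(V, q) = Mul(-26, q)
Pow(Add(Pow(Add(-63, Function('F')(20, 22)), Rational(1, 2)), 1049), 2) = Pow(Add(Pow(Add(-63, Mul(-26, 22)), Rational(1, 2)), 1049), 2) = Pow(Add(Pow(Add(-63, -572), Rational(1, 2)), 1049), 2) = Pow(Add(Pow(-635, Rational(1, 2)), 1049), 2) = Pow(Add(Mul(I, Pow(635, Rational(1, 2))), 1049), 2) = Pow(Add(1049, Mul(I, Pow(635, Rational(1, 2)))), 2)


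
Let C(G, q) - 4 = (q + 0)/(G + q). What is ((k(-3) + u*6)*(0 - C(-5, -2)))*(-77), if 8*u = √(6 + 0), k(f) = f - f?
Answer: 495*√6/2 ≈ 606.25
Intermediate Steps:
k(f) = 0
C(G, q) = 4 + q/(G + q) (C(G, q) = 4 + (q + 0)/(G + q) = 4 + q/(G + q))
u = √6/8 (u = √(6 + 0)/8 = √6/8 ≈ 0.30619)
((k(-3) + u*6)*(0 - C(-5, -2)))*(-77) = ((0 + (√6/8)*6)*(0 - (4*(-5) + 5*(-2))/(-5 - 2)))*(-77) = ((0 + 3*√6/4)*(0 - (-20 - 10)/(-7)))*(-77) = ((3*√6/4)*(0 - (-1)*(-30)/7))*(-77) = ((3*√6/4)*(0 - 1*30/7))*(-77) = ((3*√6/4)*(0 - 30/7))*(-77) = ((3*√6/4)*(-30/7))*(-77) = -45*√6/14*(-77) = 495*√6/2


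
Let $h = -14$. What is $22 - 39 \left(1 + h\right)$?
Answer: $529$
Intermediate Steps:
$22 - 39 \left(1 + h\right) = 22 - 39 \left(1 - 14\right) = 22 - -507 = 22 + 507 = 529$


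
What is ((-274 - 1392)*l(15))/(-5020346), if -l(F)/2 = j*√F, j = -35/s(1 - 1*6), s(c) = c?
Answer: -11662*√15/2510173 ≈ -0.017993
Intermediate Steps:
j = 7 (j = -35/(1 - 1*6) = -35/(1 - 6) = -35/(-5) = -35*(-⅕) = 7)
l(F) = -14*√F
((-274 - 1392)*l(15))/(-5020346) = ((-274 - 1392)*(-14*√15))/(-5020346) = -(-23324)*√15*(-1/5020346) = (23324*√15)*(-1/5020346) = -11662*√15/2510173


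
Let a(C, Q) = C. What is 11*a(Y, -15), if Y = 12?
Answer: 132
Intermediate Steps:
11*a(Y, -15) = 11*12 = 132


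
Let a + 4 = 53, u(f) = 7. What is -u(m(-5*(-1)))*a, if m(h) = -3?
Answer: -343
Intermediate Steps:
a = 49 (a = -4 + 53 = 49)
-u(m(-5*(-1)))*a = -7*49 = -1*343 = -343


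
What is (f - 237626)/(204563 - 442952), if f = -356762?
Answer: 594388/238389 ≈ 2.4934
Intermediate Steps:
(f - 237626)/(204563 - 442952) = (-356762 - 237626)/(204563 - 442952) = -594388/(-238389) = -594388*(-1/238389) = 594388/238389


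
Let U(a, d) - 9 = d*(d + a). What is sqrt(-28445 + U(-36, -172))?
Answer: 2*sqrt(1835) ≈ 85.674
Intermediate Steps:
U(a, d) = 9 + d*(a + d) (U(a, d) = 9 + d*(d + a) = 9 + d*(a + d))
sqrt(-28445 + U(-36, -172)) = sqrt(-28445 + (9 + (-172)**2 - 36*(-172))) = sqrt(-28445 + (9 + 29584 + 6192)) = sqrt(-28445 + 35785) = sqrt(7340) = 2*sqrt(1835)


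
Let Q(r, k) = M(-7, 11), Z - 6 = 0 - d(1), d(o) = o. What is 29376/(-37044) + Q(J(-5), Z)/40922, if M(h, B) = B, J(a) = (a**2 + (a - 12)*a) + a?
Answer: -1589573/2005178 ≈ -0.79273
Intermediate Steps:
J(a) = a + a**2 + a*(-12 + a) (J(a) = (a**2 + (-12 + a)*a) + a = (a**2 + a*(-12 + a)) + a = a + a**2 + a*(-12 + a))
Z = 5 (Z = 6 + (0 - 1*1) = 6 + (0 - 1) = 6 - 1 = 5)
Q(r, k) = 11
29376/(-37044) + Q(J(-5), Z)/40922 = 29376/(-37044) + 11/40922 = 29376*(-1/37044) + 11*(1/40922) = -272/343 + 11/40922 = -1589573/2005178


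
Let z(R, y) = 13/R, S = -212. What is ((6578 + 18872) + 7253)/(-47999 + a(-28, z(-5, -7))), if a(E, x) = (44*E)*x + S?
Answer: -54505/75013 ≈ -0.72661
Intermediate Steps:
a(E, x) = -212 + 44*E*x (a(E, x) = (44*E)*x - 212 = 44*E*x - 212 = -212 + 44*E*x)
((6578 + 18872) + 7253)/(-47999 + a(-28, z(-5, -7))) = ((6578 + 18872) + 7253)/(-47999 + (-212 + 44*(-28)*(13/(-5)))) = (25450 + 7253)/(-47999 + (-212 + 44*(-28)*(13*(-⅕)))) = 32703/(-47999 + (-212 + 44*(-28)*(-13/5))) = 32703/(-47999 + (-212 + 16016/5)) = 32703/(-47999 + 14956/5) = 32703/(-225039/5) = 32703*(-5/225039) = -54505/75013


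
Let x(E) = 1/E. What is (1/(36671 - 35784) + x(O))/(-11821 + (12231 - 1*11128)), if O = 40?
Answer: -927/380274640 ≈ -2.4377e-6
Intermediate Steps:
(1/(36671 - 35784) + x(O))/(-11821 + (12231 - 1*11128)) = (1/(36671 - 35784) + 1/40)/(-11821 + (12231 - 1*11128)) = (1/887 + 1/40)/(-11821 + (12231 - 11128)) = (1/887 + 1/40)/(-11821 + 1103) = (927/35480)/(-10718) = (927/35480)*(-1/10718) = -927/380274640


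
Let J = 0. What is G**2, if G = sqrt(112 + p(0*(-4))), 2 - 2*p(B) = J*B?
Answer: 113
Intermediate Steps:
p(B) = 1 (p(B) = 1 - 0*B = 1 - 1/2*0 = 1 + 0 = 1)
G = sqrt(113) (G = sqrt(112 + 1) = sqrt(113) ≈ 10.630)
G**2 = (sqrt(113))**2 = 113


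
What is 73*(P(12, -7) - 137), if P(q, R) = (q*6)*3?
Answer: 5767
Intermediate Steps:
P(q, R) = 18*q (P(q, R) = (6*q)*3 = 18*q)
73*(P(12, -7) - 137) = 73*(18*12 - 137) = 73*(216 - 137) = 73*79 = 5767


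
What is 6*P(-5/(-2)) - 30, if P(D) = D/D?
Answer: -24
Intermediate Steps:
P(D) = 1
6*P(-5/(-2)) - 30 = 6*1 - 30 = 6 - 30 = -24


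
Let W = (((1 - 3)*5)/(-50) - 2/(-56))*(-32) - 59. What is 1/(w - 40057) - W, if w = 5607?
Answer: 16046803/241150 ≈ 66.543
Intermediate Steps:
W = -2329/35 (W = (-2*5*(-1/50) - 2*(-1/56))*(-32) - 59 = (-10*(-1/50) + 1/28)*(-32) - 59 = (⅕ + 1/28)*(-32) - 59 = (33/140)*(-32) - 59 = -264/35 - 59 = -2329/35 ≈ -66.543)
1/(w - 40057) - W = 1/(5607 - 40057) - 1*(-2329/35) = 1/(-34450) + 2329/35 = -1/34450 + 2329/35 = 16046803/241150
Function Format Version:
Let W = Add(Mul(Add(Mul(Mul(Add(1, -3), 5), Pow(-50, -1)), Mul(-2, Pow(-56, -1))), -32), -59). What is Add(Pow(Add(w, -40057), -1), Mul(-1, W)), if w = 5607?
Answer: Rational(16046803, 241150) ≈ 66.543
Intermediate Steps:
W = Rational(-2329, 35) (W = Add(Mul(Add(Mul(Mul(-2, 5), Rational(-1, 50)), Mul(-2, Rational(-1, 56))), -32), -59) = Add(Mul(Add(Mul(-10, Rational(-1, 50)), Rational(1, 28)), -32), -59) = Add(Mul(Add(Rational(1, 5), Rational(1, 28)), -32), -59) = Add(Mul(Rational(33, 140), -32), -59) = Add(Rational(-264, 35), -59) = Rational(-2329, 35) ≈ -66.543)
Add(Pow(Add(w, -40057), -1), Mul(-1, W)) = Add(Pow(Add(5607, -40057), -1), Mul(-1, Rational(-2329, 35))) = Add(Pow(-34450, -1), Rational(2329, 35)) = Add(Rational(-1, 34450), Rational(2329, 35)) = Rational(16046803, 241150)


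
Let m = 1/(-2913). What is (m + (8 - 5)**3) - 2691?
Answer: -7760233/2913 ≈ -2664.0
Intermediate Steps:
m = -1/2913 ≈ -0.00034329
(m + (8 - 5)**3) - 2691 = (-1/2913 + (8 - 5)**3) - 2691 = (-1/2913 + 3**3) - 2691 = (-1/2913 + 27) - 2691 = 78650/2913 - 2691 = -7760233/2913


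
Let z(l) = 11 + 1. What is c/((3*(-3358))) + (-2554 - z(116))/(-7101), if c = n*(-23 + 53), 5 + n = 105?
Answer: 757814/11922579 ≈ 0.063561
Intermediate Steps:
n = 100 (n = -5 + 105 = 100)
z(l) = 12
c = 3000 (c = 100*(-23 + 53) = 100*30 = 3000)
c/((3*(-3358))) + (-2554 - z(116))/(-7101) = 3000/((3*(-3358))) + (-2554 - 1*12)/(-7101) = 3000/(-10074) + (-2554 - 12)*(-1/7101) = 3000*(-1/10074) - 2566*(-1/7101) = -500/1679 + 2566/7101 = 757814/11922579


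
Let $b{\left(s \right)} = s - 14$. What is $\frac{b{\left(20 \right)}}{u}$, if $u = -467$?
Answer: $- \frac{6}{467} \approx -0.012848$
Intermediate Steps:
$b{\left(s \right)} = -14 + s$
$\frac{b{\left(20 \right)}}{u} = \frac{-14 + 20}{-467} = 6 \left(- \frac{1}{467}\right) = - \frac{6}{467}$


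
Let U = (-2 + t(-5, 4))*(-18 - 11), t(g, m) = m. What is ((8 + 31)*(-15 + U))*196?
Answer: -558012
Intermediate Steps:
U = -58 (U = (-2 + 4)*(-18 - 11) = 2*(-29) = -58)
((8 + 31)*(-15 + U))*196 = ((8 + 31)*(-15 - 58))*196 = (39*(-73))*196 = -2847*196 = -558012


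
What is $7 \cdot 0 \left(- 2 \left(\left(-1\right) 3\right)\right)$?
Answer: $0$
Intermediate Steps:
$7 \cdot 0 \left(- 2 \left(\left(-1\right) 3\right)\right) = 0 \left(\left(-2\right) \left(-3\right)\right) = 0 \cdot 6 = 0$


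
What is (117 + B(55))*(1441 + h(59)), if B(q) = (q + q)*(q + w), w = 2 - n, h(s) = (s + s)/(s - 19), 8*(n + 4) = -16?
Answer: 203510313/20 ≈ 1.0176e+7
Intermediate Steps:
n = -6 (n = -4 + (1/8)*(-16) = -4 - 2 = -6)
h(s) = 2*s/(-19 + s) (h(s) = (2*s)/(-19 + s) = 2*s/(-19 + s))
w = 8 (w = 2 - 1*(-6) = 2 + 6 = 8)
B(q) = 2*q*(8 + q) (B(q) = (q + q)*(q + 8) = (2*q)*(8 + q) = 2*q*(8 + q))
(117 + B(55))*(1441 + h(59)) = (117 + 2*55*(8 + 55))*(1441 + 2*59/(-19 + 59)) = (117 + 2*55*63)*(1441 + 2*59/40) = (117 + 6930)*(1441 + 2*59*(1/40)) = 7047*(1441 + 59/20) = 7047*(28879/20) = 203510313/20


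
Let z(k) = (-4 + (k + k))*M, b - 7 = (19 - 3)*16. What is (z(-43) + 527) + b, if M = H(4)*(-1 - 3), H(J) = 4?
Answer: 2230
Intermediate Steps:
M = -16 (M = 4*(-1 - 3) = 4*(-4) = -16)
b = 263 (b = 7 + (19 - 3)*16 = 7 + 16*16 = 7 + 256 = 263)
z(k) = 64 - 32*k (z(k) = (-4 + (k + k))*(-16) = (-4 + 2*k)*(-16) = 64 - 32*k)
(z(-43) + 527) + b = ((64 - 32*(-43)) + 527) + 263 = ((64 + 1376) + 527) + 263 = (1440 + 527) + 263 = 1967 + 263 = 2230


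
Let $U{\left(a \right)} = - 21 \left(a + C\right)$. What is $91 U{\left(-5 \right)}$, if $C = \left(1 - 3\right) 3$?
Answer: $21021$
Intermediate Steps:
$C = -6$ ($C = \left(-2\right) 3 = -6$)
$U{\left(a \right)} = 126 - 21 a$ ($U{\left(a \right)} = - 21 \left(a - 6\right) = - 21 \left(-6 + a\right) = 126 - 21 a$)
$91 U{\left(-5 \right)} = 91 \left(126 - -105\right) = 91 \left(126 + 105\right) = 91 \cdot 231 = 21021$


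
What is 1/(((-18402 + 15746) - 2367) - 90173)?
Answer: -1/95196 ≈ -1.0505e-5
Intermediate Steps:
1/(((-18402 + 15746) - 2367) - 90173) = 1/((-2656 - 2367) - 90173) = 1/(-5023 - 90173) = 1/(-95196) = -1/95196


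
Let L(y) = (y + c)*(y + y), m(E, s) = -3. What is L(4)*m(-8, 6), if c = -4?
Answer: 0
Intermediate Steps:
L(y) = 2*y*(-4 + y) (L(y) = (y - 4)*(y + y) = (-4 + y)*(2*y) = 2*y*(-4 + y))
L(4)*m(-8, 6) = (2*4*(-4 + 4))*(-3) = (2*4*0)*(-3) = 0*(-3) = 0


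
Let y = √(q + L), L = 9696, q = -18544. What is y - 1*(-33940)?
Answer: 33940 + 4*I*√553 ≈ 33940.0 + 94.064*I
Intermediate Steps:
y = 4*I*√553 (y = √(-18544 + 9696) = √(-8848) = 4*I*√553 ≈ 94.064*I)
y - 1*(-33940) = 4*I*√553 - 1*(-33940) = 4*I*√553 + 33940 = 33940 + 4*I*√553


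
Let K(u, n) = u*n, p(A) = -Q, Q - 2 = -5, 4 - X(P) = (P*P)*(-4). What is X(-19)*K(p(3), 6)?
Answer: 26064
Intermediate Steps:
X(P) = 4 + 4*P² (X(P) = 4 - P*P*(-4) = 4 - P²*(-4) = 4 - (-4)*P² = 4 + 4*P²)
Q = -3 (Q = 2 - 5 = -3)
p(A) = 3 (p(A) = -1*(-3) = 3)
K(u, n) = n*u
X(-19)*K(p(3), 6) = (4 + 4*(-19)²)*(6*3) = (4 + 4*361)*18 = (4 + 1444)*18 = 1448*18 = 26064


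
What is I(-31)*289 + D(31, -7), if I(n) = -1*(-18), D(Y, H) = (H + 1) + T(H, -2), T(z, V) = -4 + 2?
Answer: 5194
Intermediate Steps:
T(z, V) = -2
D(Y, H) = -1 + H (D(Y, H) = (H + 1) - 2 = (1 + H) - 2 = -1 + H)
I(n) = 18
I(-31)*289 + D(31, -7) = 18*289 + (-1 - 7) = 5202 - 8 = 5194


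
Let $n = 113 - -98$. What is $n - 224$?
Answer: $-13$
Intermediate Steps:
$n = 211$ ($n = 113 + 98 = 211$)
$n - 224 = 211 - 224 = -13$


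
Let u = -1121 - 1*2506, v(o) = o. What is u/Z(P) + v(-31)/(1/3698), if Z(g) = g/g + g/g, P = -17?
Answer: -232903/2 ≈ -1.1645e+5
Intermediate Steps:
Z(g) = 2 (Z(g) = 1 + 1 = 2)
u = -3627 (u = -1121 - 2506 = -3627)
u/Z(P) + v(-31)/(1/3698) = -3627/2 - 31/(1/3698) = -3627*½ - 31/1/3698 = -3627/2 - 31*3698 = -3627/2 - 114638 = -232903/2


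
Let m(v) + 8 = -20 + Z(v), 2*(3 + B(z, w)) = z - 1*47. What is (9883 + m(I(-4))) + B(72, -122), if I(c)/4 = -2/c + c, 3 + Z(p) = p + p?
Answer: 19667/2 ≈ 9833.5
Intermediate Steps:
Z(p) = -3 + 2*p (Z(p) = -3 + (p + p) = -3 + 2*p)
B(z, w) = -53/2 + z/2 (B(z, w) = -3 + (z - 1*47)/2 = -3 + (z - 47)/2 = -3 + (-47 + z)/2 = -3 + (-47/2 + z/2) = -53/2 + z/2)
I(c) = -8/c + 4*c (I(c) = 4*(-2/c + c) = 4*(c - 2/c) = -8/c + 4*c)
m(v) = -31 + 2*v (m(v) = -8 + (-20 + (-3 + 2*v)) = -8 + (-23 + 2*v) = -31 + 2*v)
(9883 + m(I(-4))) + B(72, -122) = (9883 + (-31 + 2*(-8/(-4) + 4*(-4)))) + (-53/2 + (½)*72) = (9883 + (-31 + 2*(-8*(-¼) - 16))) + (-53/2 + 36) = (9883 + (-31 + 2*(2 - 16))) + 19/2 = (9883 + (-31 + 2*(-14))) + 19/2 = (9883 + (-31 - 28)) + 19/2 = (9883 - 59) + 19/2 = 9824 + 19/2 = 19667/2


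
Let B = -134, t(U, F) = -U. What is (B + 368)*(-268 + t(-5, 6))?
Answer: -61542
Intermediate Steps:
(B + 368)*(-268 + t(-5, 6)) = (-134 + 368)*(-268 - 1*(-5)) = 234*(-268 + 5) = 234*(-263) = -61542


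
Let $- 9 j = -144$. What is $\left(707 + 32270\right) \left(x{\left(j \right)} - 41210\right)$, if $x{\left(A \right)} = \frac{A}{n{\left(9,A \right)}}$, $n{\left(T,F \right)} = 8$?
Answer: $-1358916216$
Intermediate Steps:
$j = 16$ ($j = \left(- \frac{1}{9}\right) \left(-144\right) = 16$)
$x{\left(A \right)} = \frac{A}{8}$
$\left(707 + 32270\right) \left(x{\left(j \right)} - 41210\right) = \left(707 + 32270\right) \left(\frac{1}{8} \cdot 16 - 41210\right) = 32977 \left(2 - 41210\right) = 32977 \left(-41208\right) = -1358916216$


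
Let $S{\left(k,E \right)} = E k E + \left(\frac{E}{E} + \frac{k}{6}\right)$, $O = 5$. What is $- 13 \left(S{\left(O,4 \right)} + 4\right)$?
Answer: $- \frac{6695}{6} \approx -1115.8$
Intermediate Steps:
$S{\left(k,E \right)} = 1 + \frac{k}{6} + k E^{2}$ ($S{\left(k,E \right)} = k E^{2} + \left(1 + k \frac{1}{6}\right) = k E^{2} + \left(1 + \frac{k}{6}\right) = 1 + \frac{k}{6} + k E^{2}$)
$- 13 \left(S{\left(O,4 \right)} + 4\right) = - 13 \left(\left(1 + \frac{1}{6} \cdot 5 + 5 \cdot 4^{2}\right) + 4\right) = - 13 \left(\left(1 + \frac{5}{6} + 5 \cdot 16\right) + 4\right) = - 13 \left(\left(1 + \frac{5}{6} + 80\right) + 4\right) = - 13 \left(\frac{491}{6} + 4\right) = \left(-13\right) \frac{515}{6} = - \frac{6695}{6}$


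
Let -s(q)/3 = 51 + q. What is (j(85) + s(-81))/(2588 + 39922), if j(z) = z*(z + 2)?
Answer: 499/2834 ≈ 0.17608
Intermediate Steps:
j(z) = z*(2 + z)
s(q) = -153 - 3*q (s(q) = -3*(51 + q) = -153 - 3*q)
(j(85) + s(-81))/(2588 + 39922) = (85*(2 + 85) + (-153 - 3*(-81)))/(2588 + 39922) = (85*87 + (-153 + 243))/42510 = (7395 + 90)*(1/42510) = 7485*(1/42510) = 499/2834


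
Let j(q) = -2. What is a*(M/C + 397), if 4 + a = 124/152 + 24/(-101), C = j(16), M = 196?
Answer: -3926767/3838 ≈ -1023.1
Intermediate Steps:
C = -2
a = -13133/3838 (a = -4 + (124/152 + 24/(-101)) = -4 + (124*(1/152) + 24*(-1/101)) = -4 + (31/38 - 24/101) = -4 + 2219/3838 = -13133/3838 ≈ -3.4218)
a*(M/C + 397) = -13133*(196/(-2) + 397)/3838 = -13133*(196*(-½) + 397)/3838 = -13133*(-98 + 397)/3838 = -13133/3838*299 = -3926767/3838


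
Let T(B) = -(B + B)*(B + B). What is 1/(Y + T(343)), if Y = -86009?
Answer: -1/556605 ≈ -1.7966e-6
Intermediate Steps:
T(B) = -4*B² (T(B) = -2*B*2*B = -4*B²)
1/(Y + T(343)) = 1/(-86009 - 4*343²) = 1/(-86009 - 4*117649) = 1/(-86009 - 470596) = 1/(-556605) = -1/556605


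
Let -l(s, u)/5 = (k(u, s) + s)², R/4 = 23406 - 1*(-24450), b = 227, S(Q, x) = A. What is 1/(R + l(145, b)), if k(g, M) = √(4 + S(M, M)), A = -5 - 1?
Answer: I/(1450*√2 + 86309*I) ≈ 1.158e-5 + 2.7512e-7*I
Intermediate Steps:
A = -6
S(Q, x) = -6
k(g, M) = I*√2 (k(g, M) = √(4 - 6) = √(-2) = I*√2)
R = 191424 (R = 4*(23406 - 1*(-24450)) = 4*(23406 + 24450) = 4*47856 = 191424)
l(s, u) = -5*(s + I*√2)² (l(s, u) = -5*(I*√2 + s)² = -5*(s + I*√2)²)
1/(R + l(145, b)) = 1/(191424 - 5*(145 + I*√2)²)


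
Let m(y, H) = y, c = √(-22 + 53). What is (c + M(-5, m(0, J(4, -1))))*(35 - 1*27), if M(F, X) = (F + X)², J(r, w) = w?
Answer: 200 + 8*√31 ≈ 244.54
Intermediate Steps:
c = √31 ≈ 5.5678
(c + M(-5, m(0, J(4, -1))))*(35 - 1*27) = (√31 + (-5 + 0)²)*(35 - 1*27) = (√31 + (-5)²)*(35 - 27) = (√31 + 25)*8 = (25 + √31)*8 = 200 + 8*√31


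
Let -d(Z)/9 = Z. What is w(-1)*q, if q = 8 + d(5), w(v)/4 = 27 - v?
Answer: -4144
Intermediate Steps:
w(v) = 108 - 4*v (w(v) = 4*(27 - v) = 108 - 4*v)
d(Z) = -9*Z
q = -37 (q = 8 - 9*5 = 8 - 45 = -37)
w(-1)*q = (108 - 4*(-1))*(-37) = (108 + 4)*(-37) = 112*(-37) = -4144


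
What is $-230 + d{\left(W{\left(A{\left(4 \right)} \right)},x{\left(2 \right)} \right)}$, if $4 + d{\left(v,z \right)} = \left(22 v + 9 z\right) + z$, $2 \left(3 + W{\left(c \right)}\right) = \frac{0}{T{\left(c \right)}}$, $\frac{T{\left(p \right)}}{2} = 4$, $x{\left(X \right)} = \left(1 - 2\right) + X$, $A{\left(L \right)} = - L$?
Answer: $-290$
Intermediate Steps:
$x{\left(X \right)} = -1 + X$
$T{\left(p \right)} = 8$ ($T{\left(p \right)} = 2 \cdot 4 = 8$)
$W{\left(c \right)} = -3$ ($W{\left(c \right)} = -3 + \frac{0 \cdot \frac{1}{8}}{2} = -3 + \frac{1}{2} \cdot 0 = -3 + 0 = -3$)
$d{\left(v,z \right)} = -4 + 10 z + 22 v$ ($d{\left(v,z \right)} = -4 + \left(\left(22 v + 9 z\right) + z\right) = -4 + \left(\left(9 z + 22 v\right) + z\right) = -4 + \left(10 z + 22 v\right) = -4 + 10 z + 22 v$)
$-230 + d{\left(W{\left(A{\left(4 \right)} \right)},x{\left(2 \right)} \right)} = -230 + \left(-4 + 10 \left(-1 + 2\right) + 22 \left(-3\right)\right) = -230 - 60 = -290$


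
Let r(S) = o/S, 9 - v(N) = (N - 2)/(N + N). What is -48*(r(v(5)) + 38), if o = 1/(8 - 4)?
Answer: -52936/29 ≈ -1825.4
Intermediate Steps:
o = ¼ (o = 1/4 = ¼ ≈ 0.25000)
v(N) = 9 - (-2 + N)/(2*N) (v(N) = 9 - (N - 2)/(N + N) = 9 - (-2 + N)/(2*N))
r(S) = 1/(4*S)
-48*(r(v(5)) + 38) = -48*(1/(4*(17/2 + 1/5)) + 38) = -48*(1/(4*(17/2 + ⅕)) + 38) = -48*(1/(4*(87/10)) + 38) = -48*((¼)*(10/87) + 38) = -48*(5/174 + 38) = -48*6617/174 = -52936/29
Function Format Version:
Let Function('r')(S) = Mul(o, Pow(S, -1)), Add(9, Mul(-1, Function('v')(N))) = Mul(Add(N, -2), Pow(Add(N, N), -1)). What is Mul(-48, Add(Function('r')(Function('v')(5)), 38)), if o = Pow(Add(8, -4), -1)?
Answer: Rational(-52936, 29) ≈ -1825.4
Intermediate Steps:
o = Rational(1, 4) (o = Pow(4, -1) = Rational(1, 4) ≈ 0.25000)
Function('v')(N) = Add(9, Mul(Rational(-1, 2), Pow(N, -1), Add(-2, N))) (Function('v')(N) = Add(9, Mul(-1, Mul(Add(N, -2), Pow(Add(N, N), -1)))) = Add(9, Mul(-1, Mul(Add(-2, N), Pow(Mul(2, N), -1)))) = Add(9, Mul(-1, Mul(Add(-2, N), Mul(Rational(1, 2), Pow(N, -1))))) = Add(9, Mul(-1, Mul(Rational(1, 2), Pow(N, -1), Add(-2, N)))) = Add(9, Mul(Rational(-1, 2), Pow(N, -1), Add(-2, N))))
Function('r')(S) = Mul(Rational(1, 4), Pow(S, -1))
Mul(-48, Add(Function('r')(Function('v')(5)), 38)) = Mul(-48, Add(Mul(Rational(1, 4), Pow(Add(Rational(17, 2), Pow(5, -1)), -1)), 38)) = Mul(-48, Add(Mul(Rational(1, 4), Pow(Add(Rational(17, 2), Rational(1, 5)), -1)), 38)) = Mul(-48, Add(Mul(Rational(1, 4), Pow(Rational(87, 10), -1)), 38)) = Mul(-48, Add(Mul(Rational(1, 4), Rational(10, 87)), 38)) = Mul(-48, Add(Rational(5, 174), 38)) = Mul(-48, Rational(6617, 174)) = Rational(-52936, 29)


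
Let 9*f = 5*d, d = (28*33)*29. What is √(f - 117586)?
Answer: I*√924294/3 ≈ 320.47*I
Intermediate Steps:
d = 26796 (d = 924*29 = 26796)
f = 44660/3 (f = (5*26796)/9 = (⅑)*133980 = 44660/3 ≈ 14887.)
√(f - 117586) = √(44660/3 - 117586) = √(-308098/3) = I*√924294/3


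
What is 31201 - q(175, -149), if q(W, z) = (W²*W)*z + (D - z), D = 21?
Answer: 798577906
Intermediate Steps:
q(W, z) = 21 - z + z*W³ (q(W, z) = (W²*W)*z + (21 - z) = W³*z + (21 - z) = z*W³ + (21 - z) = 21 - z + z*W³)
31201 - q(175, -149) = 31201 - (21 - 1*(-149) - 149*175³) = 31201 - (21 + 149 - 149*5359375) = 31201 - (21 + 149 - 798546875) = 31201 - 1*(-798546705) = 31201 + 798546705 = 798577906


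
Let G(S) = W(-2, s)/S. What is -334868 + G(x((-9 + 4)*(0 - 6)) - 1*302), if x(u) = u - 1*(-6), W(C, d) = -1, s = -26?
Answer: -89074887/266 ≈ -3.3487e+5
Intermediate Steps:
x(u) = 6 + u (x(u) = u + 6 = 6 + u)
G(S) = -1/S
-334868 + G(x((-9 + 4)*(0 - 6)) - 1*302) = -334868 - 1/((6 + (-9 + 4)*(0 - 6)) - 1*302) = -334868 - 1/((6 - 5*(-6)) - 302) = -334868 - 1/((6 + 30) - 302) = -334868 - 1/(36 - 302) = -334868 - 1/(-266) = -334868 - 1*(-1/266) = -334868 + 1/266 = -89074887/266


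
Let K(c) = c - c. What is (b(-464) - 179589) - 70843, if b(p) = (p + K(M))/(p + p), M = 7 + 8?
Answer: -500863/2 ≈ -2.5043e+5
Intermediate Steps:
M = 15
K(c) = 0
b(p) = 1/2 (b(p) = (p + 0)/(p + p) = p/((2*p)) = p*(1/(2*p)) = 1/2)
(b(-464) - 179589) - 70843 = (1/2 - 179589) - 70843 = -359177/2 - 70843 = -500863/2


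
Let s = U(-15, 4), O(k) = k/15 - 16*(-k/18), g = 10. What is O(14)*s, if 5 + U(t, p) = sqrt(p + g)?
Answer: -602/9 + 602*sqrt(14)/45 ≈ -16.834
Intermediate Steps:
U(t, p) = -5 + sqrt(10 + p) (U(t, p) = -5 + sqrt(p + 10) = -5 + sqrt(10 + p))
O(k) = 43*k/45 (O(k) = k*(1/15) - (-8)*k/9 = k/15 + 8*k/9 = 43*k/45)
s = -5 + sqrt(14) (s = -5 + sqrt(10 + 4) = -5 + sqrt(14) ≈ -1.2583)
O(14)*s = ((43/45)*14)*(-5 + sqrt(14)) = 602*(-5 + sqrt(14))/45 = -602/9 + 602*sqrt(14)/45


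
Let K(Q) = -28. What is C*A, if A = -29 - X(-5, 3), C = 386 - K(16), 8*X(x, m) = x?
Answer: -46989/4 ≈ -11747.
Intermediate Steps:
X(x, m) = x/8
C = 414 (C = 386 - 1*(-28) = 386 + 28 = 414)
A = -227/8 (A = -29 - (-5)/8 = -29 - 1*(-5/8) = -29 + 5/8 = -227/8 ≈ -28.375)
C*A = 414*(-227/8) = -46989/4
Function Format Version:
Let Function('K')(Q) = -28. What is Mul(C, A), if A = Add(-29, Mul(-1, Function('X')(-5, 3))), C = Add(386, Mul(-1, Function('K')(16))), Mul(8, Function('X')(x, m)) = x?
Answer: Rational(-46989, 4) ≈ -11747.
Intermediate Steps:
Function('X')(x, m) = Mul(Rational(1, 8), x)
C = 414 (C = Add(386, Mul(-1, -28)) = Add(386, 28) = 414)
A = Rational(-227, 8) (A = Add(-29, Mul(-1, Mul(Rational(1, 8), -5))) = Add(-29, Mul(-1, Rational(-5, 8))) = Add(-29, Rational(5, 8)) = Rational(-227, 8) ≈ -28.375)
Mul(C, A) = Mul(414, Rational(-227, 8)) = Rational(-46989, 4)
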